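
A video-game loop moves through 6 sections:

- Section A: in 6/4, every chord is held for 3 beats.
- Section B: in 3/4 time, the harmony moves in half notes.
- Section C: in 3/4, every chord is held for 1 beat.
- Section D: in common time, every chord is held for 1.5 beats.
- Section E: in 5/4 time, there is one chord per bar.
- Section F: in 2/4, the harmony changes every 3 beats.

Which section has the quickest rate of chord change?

A: 6 beats/bar ÷ 3 beats/chord = 2 chords/bar.
B: 3 beats/bar ÷ 2 beats/chord = 1.5 chords/bar.
C: 3 beats/bar ÷ 1 beat/chord = 3 chords/bar.
D: 4 beats/bar ÷ 1.5 beats/chord = 8/3 chords/bar.
E: 5 beats/bar ÷ 5 beats/chord = 1 chord/bar.
F: 2 beats/bar ÷ 3 beats/chord = 2/3 chords/bar.
Fastest is C at 3 chords/bar.

Section C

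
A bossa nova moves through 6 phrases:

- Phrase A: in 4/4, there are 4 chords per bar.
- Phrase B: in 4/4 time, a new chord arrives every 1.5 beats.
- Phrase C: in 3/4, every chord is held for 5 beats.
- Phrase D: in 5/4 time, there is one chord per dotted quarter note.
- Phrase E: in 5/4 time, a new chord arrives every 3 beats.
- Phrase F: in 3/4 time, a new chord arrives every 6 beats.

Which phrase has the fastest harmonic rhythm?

A: 4 beats/bar ÷ 1 beat/chord = 4 chords/bar.
B: 4 beats/bar ÷ 1.5 beats/chord = 8/3 chords/bar.
C: 3 beats/bar ÷ 5 beats/chord = 0.6 chords/bar.
D: 5 beats/bar ÷ 1.5 beats/chord = 10/3 chords/bar.
E: 5 beats/bar ÷ 3 beats/chord = 5/3 chords/bar.
F: 3 beats/bar ÷ 6 beats/chord = 0.5 chords/bar.
Fastest is A at 4 chords/bar.

Phrase A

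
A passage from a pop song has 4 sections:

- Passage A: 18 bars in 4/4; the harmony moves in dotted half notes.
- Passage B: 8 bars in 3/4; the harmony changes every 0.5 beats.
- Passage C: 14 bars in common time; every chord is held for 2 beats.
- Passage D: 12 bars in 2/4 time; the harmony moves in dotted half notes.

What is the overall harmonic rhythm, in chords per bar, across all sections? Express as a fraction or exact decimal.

A: 18 bars of 4 beats is 72 beats; at 3 beats each that's 24 chords.
B: 8 bars of 3 beats is 24 beats; at 0.5 beats each that's 48 chords.
C: 14 bars of 4 beats is 56 beats; at 2 beats each that's 28 chords.
D: 12 bars of 2 beats is 24 beats; at 3 beats each that's 8 chords.
Overall: 108 chords over 52 bars → 108/52 = 27/13 chords per bar.

27/13 chords per bar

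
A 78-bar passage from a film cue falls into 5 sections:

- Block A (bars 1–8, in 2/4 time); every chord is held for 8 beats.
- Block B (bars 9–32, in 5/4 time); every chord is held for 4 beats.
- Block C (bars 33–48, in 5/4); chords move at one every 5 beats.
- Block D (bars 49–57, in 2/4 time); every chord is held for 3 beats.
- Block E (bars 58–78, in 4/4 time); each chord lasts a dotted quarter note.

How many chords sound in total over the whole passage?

A: 8·2 = 16 beats, 16/8 = 2 chords.
B: 24·5 = 120 beats, 120/4 = 30 chords.
C: 16·5 = 80 beats, 80/5 = 16 chords.
D: 9·2 = 18 beats, 18/3 = 6 chords.
E: 21·4 = 84 beats, 84/1.5 = 56 chords.
Total: 2 + 30 + 16 + 6 + 56 = 110.

110 chords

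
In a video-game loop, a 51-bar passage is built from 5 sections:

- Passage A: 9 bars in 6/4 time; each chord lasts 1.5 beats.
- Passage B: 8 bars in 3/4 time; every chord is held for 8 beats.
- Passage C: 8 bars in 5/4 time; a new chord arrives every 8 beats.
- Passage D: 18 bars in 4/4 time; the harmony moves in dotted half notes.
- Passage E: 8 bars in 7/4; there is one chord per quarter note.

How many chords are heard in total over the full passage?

A has 54 beats and chords last 1.5 each, so 36 chords.
B has 24 beats and chords last 8 each, so 3 chords.
C has 40 beats and chords last 8 each, so 5 chords.
D has 72 beats and chords last 3 each, so 24 chords.
E has 56 beats and chords last 1 each, so 56 chords.
Total: 36 + 3 + 5 + 24 + 56 = 124.

124 chords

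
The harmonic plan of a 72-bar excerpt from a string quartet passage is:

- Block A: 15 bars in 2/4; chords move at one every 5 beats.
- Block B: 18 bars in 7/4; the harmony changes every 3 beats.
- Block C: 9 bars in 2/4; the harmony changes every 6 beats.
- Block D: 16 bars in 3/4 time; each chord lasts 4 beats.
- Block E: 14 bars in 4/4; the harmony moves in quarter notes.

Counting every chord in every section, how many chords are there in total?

119 chords

A: 15 bars × 2 beats = 30 beats; 5 beats/chord → 6 chords.
B: 18 bars × 7 beats = 126 beats; 3 beats/chord → 42 chords.
C: 9 bars × 2 beats = 18 beats; 6 beats/chord → 3 chords.
D: 16 bars × 3 beats = 48 beats; 4 beats/chord → 12 chords.
E: 14 bars × 4 beats = 56 beats; 1 beat/chord → 56 chords.
Total: 6 + 42 + 3 + 12 + 56 = 119.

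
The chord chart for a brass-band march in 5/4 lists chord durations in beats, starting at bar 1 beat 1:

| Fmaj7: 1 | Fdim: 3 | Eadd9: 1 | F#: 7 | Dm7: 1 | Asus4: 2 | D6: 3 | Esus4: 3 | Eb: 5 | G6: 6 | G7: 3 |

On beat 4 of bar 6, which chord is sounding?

Beat 4 of bar 6 is beat (6−1)×5 + 4 = 29 overall.
Running totals: Fmaj7 ends at 1, Fdim ends at 4, Eadd9 ends at 5, F# ends at 12, Dm7 ends at 13, Asus4 ends at 15, D6 ends at 18, Esus4 ends at 21, Eb ends at 26, G6 ends at 32.
Beat 29 falls within G6.

G6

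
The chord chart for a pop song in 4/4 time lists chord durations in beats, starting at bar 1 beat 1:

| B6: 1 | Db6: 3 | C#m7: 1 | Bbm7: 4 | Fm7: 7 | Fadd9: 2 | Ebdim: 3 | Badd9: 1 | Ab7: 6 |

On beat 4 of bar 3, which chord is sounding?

Beat 4 of bar 3 is beat (3−1)×4 + 4 = 12 overall.
Running totals: B6 ends at 1, Db6 ends at 4, C#m7 ends at 5, Bbm7 ends at 9, Fm7 ends at 16.
Beat 12 falls within Fm7.

Fm7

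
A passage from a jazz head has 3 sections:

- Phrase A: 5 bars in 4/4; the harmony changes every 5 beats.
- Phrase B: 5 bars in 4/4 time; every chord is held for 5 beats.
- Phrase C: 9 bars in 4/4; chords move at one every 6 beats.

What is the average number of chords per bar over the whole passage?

A: 5 × 4 = 20 beats ÷ 5 = 4 chords.
B: 5 × 4 = 20 beats ÷ 5 = 4 chords.
C: 9 × 4 = 36 beats ÷ 6 = 6 chords.
Overall: 14 chords over 19 bars → 14/19 = 14/19 chords per bar.

14/19 chords per bar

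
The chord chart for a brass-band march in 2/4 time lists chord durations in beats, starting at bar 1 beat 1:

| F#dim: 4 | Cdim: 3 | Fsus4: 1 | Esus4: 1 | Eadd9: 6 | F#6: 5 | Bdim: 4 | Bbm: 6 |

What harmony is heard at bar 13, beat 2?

Beat 2 of bar 13 is beat (13−1)×2 + 2 = 26 overall.
Running totals: F#dim ends at 4, Cdim ends at 7, Fsus4 ends at 8, Esus4 ends at 9, Eadd9 ends at 15, F#6 ends at 20, Bdim ends at 24, Bbm ends at 30.
Beat 26 falls within Bbm.

Bbm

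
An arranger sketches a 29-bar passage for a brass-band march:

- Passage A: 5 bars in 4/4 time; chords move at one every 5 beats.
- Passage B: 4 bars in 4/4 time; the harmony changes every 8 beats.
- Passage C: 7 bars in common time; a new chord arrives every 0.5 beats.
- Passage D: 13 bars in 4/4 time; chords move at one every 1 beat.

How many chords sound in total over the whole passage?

A: 5 bars × 4 beats = 20 beats; 5 beats/chord → 4 chords.
B: 4 bars × 4 beats = 16 beats; 8 beats/chord → 2 chords.
C: 7 bars × 4 beats = 28 beats; 0.5 beats/chord → 56 chords.
D: 13 bars × 4 beats = 52 beats; 1 beat/chord → 52 chords.
Total: 4 + 2 + 56 + 52 = 114.

114 chords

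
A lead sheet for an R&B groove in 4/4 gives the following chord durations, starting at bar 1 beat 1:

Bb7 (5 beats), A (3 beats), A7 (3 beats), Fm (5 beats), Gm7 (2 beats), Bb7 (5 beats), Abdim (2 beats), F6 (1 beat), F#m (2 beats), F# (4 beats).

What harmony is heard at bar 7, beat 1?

Beat 1 of bar 7 is beat (7−1)×4 + 1 = 25 overall.
Running totals: Bb7 ends at 5, A ends at 8, A7 ends at 11, Fm ends at 16, Gm7 ends at 18, Bb7 ends at 23, Abdim ends at 25.
Beat 25 falls within Abdim.

Abdim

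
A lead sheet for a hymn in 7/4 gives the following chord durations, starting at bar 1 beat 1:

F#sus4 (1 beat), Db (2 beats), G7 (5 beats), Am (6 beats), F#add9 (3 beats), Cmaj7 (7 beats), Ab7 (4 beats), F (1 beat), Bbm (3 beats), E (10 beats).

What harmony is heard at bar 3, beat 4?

Beat 4 of bar 3 is beat (3−1)×7 + 4 = 18 overall.
Running totals: F#sus4 ends at 1, Db ends at 3, G7 ends at 8, Am ends at 14, F#add9 ends at 17, Cmaj7 ends at 24.
Beat 18 falls within Cmaj7.

Cmaj7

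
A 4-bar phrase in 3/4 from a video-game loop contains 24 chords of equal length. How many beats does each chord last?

4 bars × 3 beats/bar = 12 beats total.
12 beats ÷ 24 chords = 0.5 beats per chord.
(That is an eighth note.)

0.5 beats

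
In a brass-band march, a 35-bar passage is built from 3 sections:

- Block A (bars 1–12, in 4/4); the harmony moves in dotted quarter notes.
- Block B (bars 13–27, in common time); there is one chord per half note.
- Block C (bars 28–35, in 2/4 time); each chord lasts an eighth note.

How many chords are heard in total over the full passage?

94 chords

A has 48 beats and chords last 1.5 each, so 32 chords.
B has 60 beats and chords last 2 each, so 30 chords.
C has 16 beats and chords last 0.5 each, so 32 chords.
Total: 32 + 30 + 32 = 94.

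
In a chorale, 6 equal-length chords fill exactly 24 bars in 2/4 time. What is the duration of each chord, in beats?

24 bars × 2 beats/bar = 48 beats total.
48 beats ÷ 6 chords = 8 beats per chord.

8 beats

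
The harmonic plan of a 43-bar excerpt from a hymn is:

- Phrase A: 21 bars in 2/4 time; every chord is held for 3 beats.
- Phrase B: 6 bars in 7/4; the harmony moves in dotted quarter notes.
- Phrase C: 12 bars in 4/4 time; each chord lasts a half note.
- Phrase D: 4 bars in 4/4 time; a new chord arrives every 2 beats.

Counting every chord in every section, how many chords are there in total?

A has 42 beats and chords last 3 each, so 14 chords.
B has 42 beats and chords last 1.5 each, so 28 chords.
C has 48 beats and chords last 2 each, so 24 chords.
D has 16 beats and chords last 2 each, so 8 chords.
Total: 14 + 28 + 24 + 8 = 74.

74 chords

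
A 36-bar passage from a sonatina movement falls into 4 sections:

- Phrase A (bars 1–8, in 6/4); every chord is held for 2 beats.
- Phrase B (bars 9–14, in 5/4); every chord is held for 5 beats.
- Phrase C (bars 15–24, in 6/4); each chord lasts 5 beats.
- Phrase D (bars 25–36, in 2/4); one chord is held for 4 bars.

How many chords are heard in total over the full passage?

A: 8·6 = 48 beats, 48/2 = 24 chords.
B: 6·5 = 30 beats, 30/5 = 6 chords.
C: 10·6 = 60 beats, 60/5 = 12 chords.
D: 12·2 = 24 beats, 24/8 = 3 chords.
Total: 24 + 6 + 12 + 3 = 45.

45 chords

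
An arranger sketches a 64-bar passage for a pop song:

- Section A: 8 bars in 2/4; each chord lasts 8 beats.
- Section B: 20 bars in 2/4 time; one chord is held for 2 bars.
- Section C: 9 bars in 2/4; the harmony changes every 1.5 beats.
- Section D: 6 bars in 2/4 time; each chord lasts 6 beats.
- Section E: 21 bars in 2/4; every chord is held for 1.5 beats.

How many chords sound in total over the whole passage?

A: 8·2 = 16 beats, 16/8 = 2 chords.
B: 20·2 = 40 beats, 40/4 = 10 chords.
C: 9·2 = 18 beats, 18/1.5 = 12 chords.
D: 6·2 = 12 beats, 12/6 = 2 chords.
E: 21·2 = 42 beats, 42/1.5 = 28 chords.
Total: 2 + 10 + 12 + 2 + 28 = 54.

54 chords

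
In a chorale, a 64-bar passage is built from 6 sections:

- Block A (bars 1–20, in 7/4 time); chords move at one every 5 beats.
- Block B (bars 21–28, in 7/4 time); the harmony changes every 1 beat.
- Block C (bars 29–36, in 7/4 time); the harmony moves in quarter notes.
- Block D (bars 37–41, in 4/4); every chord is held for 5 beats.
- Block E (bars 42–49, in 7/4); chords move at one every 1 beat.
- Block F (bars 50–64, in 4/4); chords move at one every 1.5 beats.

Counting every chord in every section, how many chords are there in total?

A: 20·7 = 140 beats, 140/5 = 28 chords.
B: 8·7 = 56 beats, 56/1 = 56 chords.
C: 8·7 = 56 beats, 56/1 = 56 chords.
D: 5·4 = 20 beats, 20/5 = 4 chords.
E: 8·7 = 56 beats, 56/1 = 56 chords.
F: 15·4 = 60 beats, 60/1.5 = 40 chords.
Total: 28 + 56 + 56 + 4 + 56 + 40 = 240.

240 chords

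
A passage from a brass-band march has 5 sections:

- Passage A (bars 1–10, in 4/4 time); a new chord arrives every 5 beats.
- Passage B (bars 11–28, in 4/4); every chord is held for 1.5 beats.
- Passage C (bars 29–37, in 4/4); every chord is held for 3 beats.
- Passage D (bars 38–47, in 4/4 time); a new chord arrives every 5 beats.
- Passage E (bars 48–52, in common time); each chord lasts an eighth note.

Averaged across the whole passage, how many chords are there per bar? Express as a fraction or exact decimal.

A: 10 bars of 4 beats is 40 beats; at 5 beats each that's 8 chords.
B: 18 bars of 4 beats is 72 beats; at 1.5 beats each that's 48 chords.
C: 9 bars of 4 beats is 36 beats; at 3 beats each that's 12 chords.
D: 10 bars of 4 beats is 40 beats; at 5 beats each that's 8 chords.
E: 5 bars of 4 beats is 20 beats; at 0.5 beats each that's 40 chords.
Overall: 116 chords over 52 bars → 116/52 = 29/13 chords per bar.

29/13 chords per bar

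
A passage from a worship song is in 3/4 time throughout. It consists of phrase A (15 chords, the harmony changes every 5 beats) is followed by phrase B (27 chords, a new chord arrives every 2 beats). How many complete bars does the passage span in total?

43 bars

A: 15 × 5 = 75 beats = 25 bars.
B: 27 × 2 = 54 beats = 18 bars.
Total: 25 + 18 = 43 bars.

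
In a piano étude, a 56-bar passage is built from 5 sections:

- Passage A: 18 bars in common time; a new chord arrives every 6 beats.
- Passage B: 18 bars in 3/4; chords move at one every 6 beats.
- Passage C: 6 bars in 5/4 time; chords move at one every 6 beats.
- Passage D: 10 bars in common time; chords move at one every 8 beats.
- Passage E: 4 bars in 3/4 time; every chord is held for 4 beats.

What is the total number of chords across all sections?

A has 72 beats and chords last 6 each, so 12 chords.
B has 54 beats and chords last 6 each, so 9 chords.
C has 30 beats and chords last 6 each, so 5 chords.
D has 40 beats and chords last 8 each, so 5 chords.
E has 12 beats and chords last 4 each, so 3 chords.
Total: 12 + 9 + 5 + 5 + 3 = 34.

34 chords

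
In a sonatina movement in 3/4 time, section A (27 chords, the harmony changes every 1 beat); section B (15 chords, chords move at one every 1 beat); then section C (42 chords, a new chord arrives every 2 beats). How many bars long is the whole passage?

A: 27 × 1 = 27 beats = 9 bars.
B: 15 × 1 = 15 beats = 5 bars.
C: 42 × 2 = 84 beats = 28 bars.
Total: 9 + 5 + 28 = 42 bars.

42 bars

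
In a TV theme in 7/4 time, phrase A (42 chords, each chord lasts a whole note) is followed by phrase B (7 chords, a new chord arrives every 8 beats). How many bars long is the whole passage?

A: 42 × 4 = 168 beats = 24 bars.
B: 7 × 8 = 56 beats = 8 bars.
Total: 24 + 8 = 32 bars.

32 bars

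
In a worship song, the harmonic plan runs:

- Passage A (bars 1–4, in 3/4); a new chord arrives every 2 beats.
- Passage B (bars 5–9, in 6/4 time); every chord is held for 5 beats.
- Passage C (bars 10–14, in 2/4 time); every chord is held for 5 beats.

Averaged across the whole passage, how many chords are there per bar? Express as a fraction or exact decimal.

A: 4 × 3 = 12 beats ÷ 2 = 6 chords.
B: 5 × 6 = 30 beats ÷ 5 = 6 chords.
C: 5 × 2 = 10 beats ÷ 5 = 2 chords.
Overall: 14 chords over 14 bars → 14/14 = 1 chords per bar.

1 chords per bar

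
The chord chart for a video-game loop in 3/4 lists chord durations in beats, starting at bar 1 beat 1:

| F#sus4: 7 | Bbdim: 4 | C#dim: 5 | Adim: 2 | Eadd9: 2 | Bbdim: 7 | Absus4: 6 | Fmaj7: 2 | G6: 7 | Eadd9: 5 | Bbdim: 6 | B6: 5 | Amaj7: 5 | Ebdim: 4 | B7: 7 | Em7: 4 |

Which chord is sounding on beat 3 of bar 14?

Beat 3 of bar 14 is beat (14−1)×3 + 3 = 42 overall.
Running totals: F#sus4 ends at 7, Bbdim ends at 11, C#dim ends at 16, Adim ends at 18, Eadd9 ends at 20, Bbdim ends at 27, Absus4 ends at 33, Fmaj7 ends at 35, G6 ends at 42.
Beat 42 falls within G6.

G6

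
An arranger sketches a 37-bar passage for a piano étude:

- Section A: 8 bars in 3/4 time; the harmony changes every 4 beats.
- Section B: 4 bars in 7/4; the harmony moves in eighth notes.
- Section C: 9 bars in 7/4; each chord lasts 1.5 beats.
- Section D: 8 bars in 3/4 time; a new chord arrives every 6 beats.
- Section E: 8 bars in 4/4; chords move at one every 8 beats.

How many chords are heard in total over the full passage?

A has 24 beats and chords last 4 each, so 6 chords.
B has 28 beats and chords last 0.5 each, so 56 chords.
C has 63 beats and chords last 1.5 each, so 42 chords.
D has 24 beats and chords last 6 each, so 4 chords.
E has 32 beats and chords last 8 each, so 4 chords.
Total: 6 + 56 + 42 + 4 + 4 = 112.

112 chords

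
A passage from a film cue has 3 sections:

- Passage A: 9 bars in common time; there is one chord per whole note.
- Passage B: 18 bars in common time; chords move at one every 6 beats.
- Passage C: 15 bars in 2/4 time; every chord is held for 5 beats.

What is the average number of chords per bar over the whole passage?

9/14 chords per bar

A: 9 bars of 4 beats is 36 beats; at 4 beats each that's 9 chords.
B: 18 bars of 4 beats is 72 beats; at 6 beats each that's 12 chords.
C: 15 bars of 2 beats is 30 beats; at 5 beats each that's 6 chords.
Overall: 27 chords over 42 bars → 27/42 = 9/14 chords per bar.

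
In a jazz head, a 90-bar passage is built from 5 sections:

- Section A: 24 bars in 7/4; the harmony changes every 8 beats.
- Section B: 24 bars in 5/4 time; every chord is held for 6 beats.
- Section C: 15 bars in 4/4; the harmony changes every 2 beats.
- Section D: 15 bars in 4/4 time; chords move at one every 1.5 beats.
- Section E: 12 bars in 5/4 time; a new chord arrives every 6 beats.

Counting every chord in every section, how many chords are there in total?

121 chords

A has 168 beats and chords last 8 each, so 21 chords.
B has 120 beats and chords last 6 each, so 20 chords.
C has 60 beats and chords last 2 each, so 30 chords.
D has 60 beats and chords last 1.5 each, so 40 chords.
E has 60 beats and chords last 6 each, so 10 chords.
Total: 21 + 20 + 30 + 40 + 10 = 121.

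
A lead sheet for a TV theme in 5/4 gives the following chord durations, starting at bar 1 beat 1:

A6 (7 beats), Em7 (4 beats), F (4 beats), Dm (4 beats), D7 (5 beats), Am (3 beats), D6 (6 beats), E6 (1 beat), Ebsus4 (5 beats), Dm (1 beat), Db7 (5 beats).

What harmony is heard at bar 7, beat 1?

D6

Beat 1 of bar 7 is beat (7−1)×5 + 1 = 31 overall.
Running totals: A6 ends at 7, Em7 ends at 11, F ends at 15, Dm ends at 19, D7 ends at 24, Am ends at 27, D6 ends at 33.
Beat 31 falls within D6.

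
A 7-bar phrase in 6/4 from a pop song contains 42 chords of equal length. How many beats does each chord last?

1 beat

7 bars × 6 beats/bar = 42 beats total.
42 beats ÷ 42 chords = 1 beats per chord.
(That is a quarter note.)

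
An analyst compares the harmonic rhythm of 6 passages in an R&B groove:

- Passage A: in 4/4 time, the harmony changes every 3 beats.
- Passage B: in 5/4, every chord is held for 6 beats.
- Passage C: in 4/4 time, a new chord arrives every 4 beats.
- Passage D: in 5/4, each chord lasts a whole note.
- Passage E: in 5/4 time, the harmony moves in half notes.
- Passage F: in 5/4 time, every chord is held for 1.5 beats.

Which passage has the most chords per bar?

A: 4/3 = 4/3 chords/bar.
B: 5/6 = 5/6 chords/bar.
C: 4/4 = 1 chord/bar.
D: 5/4 = 1.25 chords/bar.
E: 5/2 = 2.5 chords/bar.
F: 5/1.5 = 10/3 chords/bar.
Fastest is F at 10/3 chords/bar.

Passage F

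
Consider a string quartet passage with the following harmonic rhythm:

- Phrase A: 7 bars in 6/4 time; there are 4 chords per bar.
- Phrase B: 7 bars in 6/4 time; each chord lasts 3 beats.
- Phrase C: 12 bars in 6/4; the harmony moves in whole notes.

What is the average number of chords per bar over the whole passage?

30/13 chords per bar

A: 7 × 6 = 42 beats ÷ 1.5 = 28 chords.
B: 7 × 6 = 42 beats ÷ 3 = 14 chords.
C: 12 × 6 = 72 beats ÷ 4 = 18 chords.
Overall: 60 chords over 26 bars → 60/26 = 30/13 chords per bar.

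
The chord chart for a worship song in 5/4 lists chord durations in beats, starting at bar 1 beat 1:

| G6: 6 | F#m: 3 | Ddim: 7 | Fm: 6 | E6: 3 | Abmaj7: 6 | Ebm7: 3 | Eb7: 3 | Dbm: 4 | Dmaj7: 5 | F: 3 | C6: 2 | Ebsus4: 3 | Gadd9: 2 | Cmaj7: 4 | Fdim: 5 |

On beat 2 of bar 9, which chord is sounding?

Dmaj7

Beat 2 of bar 9 is beat (9−1)×5 + 2 = 42 overall.
Running totals: G6 ends at 6, F#m ends at 9, Ddim ends at 16, Fm ends at 22, E6 ends at 25, Abmaj7 ends at 31, Ebm7 ends at 34, Eb7 ends at 37, Dbm ends at 41, Dmaj7 ends at 46.
Beat 42 falls within Dmaj7.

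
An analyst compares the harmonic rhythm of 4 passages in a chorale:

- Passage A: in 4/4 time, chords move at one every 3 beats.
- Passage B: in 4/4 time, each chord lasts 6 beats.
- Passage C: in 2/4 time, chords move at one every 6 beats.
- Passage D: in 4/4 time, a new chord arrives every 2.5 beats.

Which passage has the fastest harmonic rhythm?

Passage D

A: each chord is 3 beats in 4/4, so 4/3 per bar.
B: each chord is 6 beats in 4/4, so 2/3 per bar.
C: each chord is 6 beats in 2/4, so 1/3 per bar.
D: each chord is 2.5 beats in 4/4, so 1.6 per bar.
Fastest is D at 1.6 chords/bar.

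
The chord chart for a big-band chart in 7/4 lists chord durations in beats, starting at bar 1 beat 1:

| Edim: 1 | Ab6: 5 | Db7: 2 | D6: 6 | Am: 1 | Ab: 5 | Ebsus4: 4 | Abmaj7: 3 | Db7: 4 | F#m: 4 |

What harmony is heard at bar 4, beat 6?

Beat 6 of bar 4 is beat (4−1)×7 + 6 = 27 overall.
Running totals: Edim ends at 1, Ab6 ends at 6, Db7 ends at 8, D6 ends at 14, Am ends at 15, Ab ends at 20, Ebsus4 ends at 24, Abmaj7 ends at 27.
Beat 27 falls within Abmaj7.

Abmaj7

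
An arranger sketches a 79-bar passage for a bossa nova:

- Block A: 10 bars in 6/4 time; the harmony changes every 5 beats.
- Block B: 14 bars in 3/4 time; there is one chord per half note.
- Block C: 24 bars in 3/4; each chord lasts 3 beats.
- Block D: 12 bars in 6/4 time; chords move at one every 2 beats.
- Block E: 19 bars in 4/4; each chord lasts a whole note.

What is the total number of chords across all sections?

A: 10 bars × 6 beats = 60 beats; 5 beats/chord → 12 chords.
B: 14 bars × 3 beats = 42 beats; 2 beats/chord → 21 chords.
C: 24 bars × 3 beats = 72 beats; 3 beats/chord → 24 chords.
D: 12 bars × 6 beats = 72 beats; 2 beats/chord → 36 chords.
E: 19 bars × 4 beats = 76 beats; 4 beats/chord → 19 chords.
Total: 12 + 21 + 24 + 36 + 19 = 112.

112 chords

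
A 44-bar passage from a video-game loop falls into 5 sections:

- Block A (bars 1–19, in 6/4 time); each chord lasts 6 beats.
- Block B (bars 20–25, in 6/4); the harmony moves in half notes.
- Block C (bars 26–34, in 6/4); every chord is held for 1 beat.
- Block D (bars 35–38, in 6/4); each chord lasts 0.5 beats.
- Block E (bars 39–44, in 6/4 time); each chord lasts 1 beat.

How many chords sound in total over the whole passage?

175 chords

A: 19 bars × 6 beats = 114 beats; 6 beats/chord → 19 chords.
B: 6 bars × 6 beats = 36 beats; 2 beats/chord → 18 chords.
C: 9 bars × 6 beats = 54 beats; 1 beat/chord → 54 chords.
D: 4 bars × 6 beats = 24 beats; 0.5 beats/chord → 48 chords.
E: 6 bars × 6 beats = 36 beats; 1 beat/chord → 36 chords.
Total: 19 + 18 + 54 + 48 + 36 = 175.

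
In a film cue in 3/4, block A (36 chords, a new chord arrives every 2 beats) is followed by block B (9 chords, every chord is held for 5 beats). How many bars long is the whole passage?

A: 36 × 2 = 72 beats = 24 bars.
B: 9 × 5 = 45 beats = 15 bars.
Total: 24 + 15 = 39 bars.

39 bars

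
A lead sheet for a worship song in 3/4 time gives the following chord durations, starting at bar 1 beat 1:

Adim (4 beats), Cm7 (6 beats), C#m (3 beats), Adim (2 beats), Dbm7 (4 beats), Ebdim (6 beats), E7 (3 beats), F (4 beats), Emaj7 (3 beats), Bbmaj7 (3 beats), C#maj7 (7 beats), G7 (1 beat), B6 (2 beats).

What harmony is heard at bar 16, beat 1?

G7

Beat 1 of bar 16 is beat (16−1)×3 + 1 = 46 overall.
Running totals: Adim ends at 4, Cm7 ends at 10, C#m ends at 13, Adim ends at 15, Dbm7 ends at 19, Ebdim ends at 25, E7 ends at 28, F ends at 32, Emaj7 ends at 35, Bbmaj7 ends at 38, C#maj7 ends at 45, G7 ends at 46.
Beat 46 falls within G7.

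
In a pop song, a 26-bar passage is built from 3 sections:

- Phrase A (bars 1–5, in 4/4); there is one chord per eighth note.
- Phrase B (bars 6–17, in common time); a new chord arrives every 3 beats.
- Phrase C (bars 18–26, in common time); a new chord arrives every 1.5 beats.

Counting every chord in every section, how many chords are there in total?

A has 20 beats and chords last 0.5 each, so 40 chords.
B has 48 beats and chords last 3 each, so 16 chords.
C has 36 beats and chords last 1.5 each, so 24 chords.
Total: 40 + 16 + 24 = 80.

80 chords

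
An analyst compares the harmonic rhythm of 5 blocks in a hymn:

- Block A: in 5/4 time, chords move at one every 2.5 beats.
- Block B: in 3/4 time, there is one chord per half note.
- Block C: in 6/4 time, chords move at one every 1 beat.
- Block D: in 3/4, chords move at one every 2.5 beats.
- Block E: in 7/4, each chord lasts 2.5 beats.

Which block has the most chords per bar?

Block C

A: each chord is 2.5 beats in 5/4, so 2 per bar.
B: each chord is 2 beats in 3/4, so 1.5 per bar.
C: each chord is 1 beat in 6/4, so 6 per bar.
D: each chord is 2.5 beats in 3/4, so 1.2 per bar.
E: each chord is 2.5 beats in 7/4, so 2.8 per bar.
Fastest is C at 6 chords/bar.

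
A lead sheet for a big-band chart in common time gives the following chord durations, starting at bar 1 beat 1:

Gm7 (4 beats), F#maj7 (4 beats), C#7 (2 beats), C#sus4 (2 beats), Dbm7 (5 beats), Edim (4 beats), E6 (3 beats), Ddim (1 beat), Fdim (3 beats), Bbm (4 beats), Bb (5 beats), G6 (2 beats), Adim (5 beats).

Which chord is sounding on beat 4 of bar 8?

Bbm

Beat 4 of bar 8 is beat (8−1)×4 + 4 = 32 overall.
Running totals: Gm7 ends at 4, F#maj7 ends at 8, C#7 ends at 10, C#sus4 ends at 12, Dbm7 ends at 17, Edim ends at 21, E6 ends at 24, Ddim ends at 25, Fdim ends at 28, Bbm ends at 32.
Beat 32 falls within Bbm.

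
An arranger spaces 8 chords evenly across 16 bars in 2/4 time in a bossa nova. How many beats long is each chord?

4 beats

16 bars × 2 beats/bar = 32 beats total.
32 beats ÷ 8 chords = 4 beats per chord.
(That is a whole note.)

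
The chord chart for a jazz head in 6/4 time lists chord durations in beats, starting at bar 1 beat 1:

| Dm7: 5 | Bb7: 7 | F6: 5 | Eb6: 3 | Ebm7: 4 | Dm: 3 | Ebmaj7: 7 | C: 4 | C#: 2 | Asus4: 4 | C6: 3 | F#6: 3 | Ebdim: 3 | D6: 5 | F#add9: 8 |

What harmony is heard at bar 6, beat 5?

Beat 5 of bar 6 is beat (6−1)×6 + 5 = 35 overall.
Running totals: Dm7 ends at 5, Bb7 ends at 12, F6 ends at 17, Eb6 ends at 20, Ebm7 ends at 24, Dm ends at 27, Ebmaj7 ends at 34, C ends at 38.
Beat 35 falls within C.

C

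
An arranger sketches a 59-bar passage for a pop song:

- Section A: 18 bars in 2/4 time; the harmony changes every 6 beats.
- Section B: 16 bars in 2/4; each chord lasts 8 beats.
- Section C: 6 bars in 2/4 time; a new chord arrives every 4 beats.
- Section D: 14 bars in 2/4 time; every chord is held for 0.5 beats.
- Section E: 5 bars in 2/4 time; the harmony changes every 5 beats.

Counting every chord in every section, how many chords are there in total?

A has 36 beats and chords last 6 each, so 6 chords.
B has 32 beats and chords last 8 each, so 4 chords.
C has 12 beats and chords last 4 each, so 3 chords.
D has 28 beats and chords last 0.5 each, so 56 chords.
E has 10 beats and chords last 5 each, so 2 chords.
Total: 6 + 4 + 3 + 56 + 2 = 71.

71 chords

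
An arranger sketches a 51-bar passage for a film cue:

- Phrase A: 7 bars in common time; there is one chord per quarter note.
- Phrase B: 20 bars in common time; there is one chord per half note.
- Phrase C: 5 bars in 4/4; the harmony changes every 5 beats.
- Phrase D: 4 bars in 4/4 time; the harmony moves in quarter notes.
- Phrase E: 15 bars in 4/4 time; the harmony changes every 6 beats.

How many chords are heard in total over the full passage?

A has 28 beats and chords last 1 each, so 28 chords.
B has 80 beats and chords last 2 each, so 40 chords.
C has 20 beats and chords last 5 each, so 4 chords.
D has 16 beats and chords last 1 each, so 16 chords.
E has 60 beats and chords last 6 each, so 10 chords.
Total: 28 + 40 + 4 + 16 + 10 = 98.

98 chords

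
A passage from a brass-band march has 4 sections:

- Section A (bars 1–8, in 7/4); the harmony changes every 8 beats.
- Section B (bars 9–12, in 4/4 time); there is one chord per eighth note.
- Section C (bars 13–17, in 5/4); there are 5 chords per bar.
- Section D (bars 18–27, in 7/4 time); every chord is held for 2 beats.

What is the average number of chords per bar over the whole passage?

A: 8 bars of 7 beats is 56 beats; at 8 beats each that's 7 chords.
B: 4 bars of 4 beats is 16 beats; at 0.5 beats each that's 32 chords.
C: 5 bars of 5 beats is 25 beats; at 1 beat each that's 25 chords.
D: 10 bars of 7 beats is 70 beats; at 2 beats each that's 35 chords.
Overall: 99 chords over 27 bars → 99/27 = 11/3 chords per bar.

11/3 chords per bar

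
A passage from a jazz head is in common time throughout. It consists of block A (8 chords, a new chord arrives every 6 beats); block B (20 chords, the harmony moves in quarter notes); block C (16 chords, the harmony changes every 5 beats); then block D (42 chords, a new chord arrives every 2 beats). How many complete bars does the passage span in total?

58 bars

A: 8 × 6 = 48 beats = 12 bars.
B: 20 × 1 = 20 beats = 5 bars.
C: 16 × 5 = 80 beats = 20 bars.
D: 42 × 2 = 84 beats = 21 bars.
Total: 12 + 5 + 20 + 21 = 58 bars.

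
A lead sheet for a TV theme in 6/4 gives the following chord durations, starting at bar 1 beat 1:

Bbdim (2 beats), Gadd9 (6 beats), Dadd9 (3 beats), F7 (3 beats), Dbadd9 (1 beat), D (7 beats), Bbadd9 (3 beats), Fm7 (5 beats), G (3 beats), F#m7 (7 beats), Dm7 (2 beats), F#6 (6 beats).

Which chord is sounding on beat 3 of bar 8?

F#6

Beat 3 of bar 8 is beat (8−1)×6 + 3 = 45 overall.
Running totals: Bbdim ends at 2, Gadd9 ends at 8, Dadd9 ends at 11, F7 ends at 14, Dbadd9 ends at 15, D ends at 22, Bbadd9 ends at 25, Fm7 ends at 30, G ends at 33, F#m7 ends at 40, Dm7 ends at 42, F#6 ends at 48.
Beat 45 falls within F#6.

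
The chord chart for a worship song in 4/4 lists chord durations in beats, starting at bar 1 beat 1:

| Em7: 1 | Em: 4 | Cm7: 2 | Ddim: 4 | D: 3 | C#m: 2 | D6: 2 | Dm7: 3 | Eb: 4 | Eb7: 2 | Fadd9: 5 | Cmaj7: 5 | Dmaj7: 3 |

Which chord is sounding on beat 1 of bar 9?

Cmaj7

Beat 1 of bar 9 is beat (9−1)×4 + 1 = 33 overall.
Running totals: Em7 ends at 1, Em ends at 5, Cm7 ends at 7, Ddim ends at 11, D ends at 14, C#m ends at 16, D6 ends at 18, Dm7 ends at 21, Eb ends at 25, Eb7 ends at 27, Fadd9 ends at 32, Cmaj7 ends at 37.
Beat 33 falls within Cmaj7.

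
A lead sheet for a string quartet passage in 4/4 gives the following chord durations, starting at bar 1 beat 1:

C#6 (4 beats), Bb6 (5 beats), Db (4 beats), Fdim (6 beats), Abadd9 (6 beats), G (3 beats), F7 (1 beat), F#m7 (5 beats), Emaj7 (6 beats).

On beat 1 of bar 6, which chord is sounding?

Beat 1 of bar 6 is beat (6−1)×4 + 1 = 21 overall.
Running totals: C#6 ends at 4, Bb6 ends at 9, Db ends at 13, Fdim ends at 19, Abadd9 ends at 25.
Beat 21 falls within Abadd9.

Abadd9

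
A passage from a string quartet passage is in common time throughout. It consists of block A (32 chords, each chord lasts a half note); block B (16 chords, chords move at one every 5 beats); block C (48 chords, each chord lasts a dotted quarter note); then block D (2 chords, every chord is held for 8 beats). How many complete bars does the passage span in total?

58 bars

A: 32 × 2 = 64 beats = 16 bars.
B: 16 × 5 = 80 beats = 20 bars.
C: 48 × 1.5 = 72 beats = 18 bars.
D: 2 × 8 = 16 beats = 4 bars.
Total: 16 + 20 + 18 + 4 = 58 bars.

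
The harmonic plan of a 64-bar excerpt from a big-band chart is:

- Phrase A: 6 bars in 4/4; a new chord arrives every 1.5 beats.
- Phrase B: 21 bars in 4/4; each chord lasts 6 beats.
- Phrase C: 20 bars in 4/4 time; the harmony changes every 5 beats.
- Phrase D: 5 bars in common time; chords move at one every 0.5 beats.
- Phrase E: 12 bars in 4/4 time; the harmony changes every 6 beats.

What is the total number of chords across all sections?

A: 6 bars × 4 beats = 24 beats; 1.5 beats/chord → 16 chords.
B: 21 bars × 4 beats = 84 beats; 6 beats/chord → 14 chords.
C: 20 bars × 4 beats = 80 beats; 5 beats/chord → 16 chords.
D: 5 bars × 4 beats = 20 beats; 0.5 beats/chord → 40 chords.
E: 12 bars × 4 beats = 48 beats; 6 beats/chord → 8 chords.
Total: 16 + 14 + 16 + 40 + 8 = 94.

94 chords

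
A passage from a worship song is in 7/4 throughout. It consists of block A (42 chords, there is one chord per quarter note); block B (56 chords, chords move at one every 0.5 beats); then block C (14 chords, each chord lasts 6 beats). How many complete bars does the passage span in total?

22 bars

A: 42 × 1 = 42 beats = 6 bars.
B: 56 × 0.5 = 28 beats = 4 bars.
C: 14 × 6 = 84 beats = 12 bars.
Total: 6 + 4 + 12 = 22 bars.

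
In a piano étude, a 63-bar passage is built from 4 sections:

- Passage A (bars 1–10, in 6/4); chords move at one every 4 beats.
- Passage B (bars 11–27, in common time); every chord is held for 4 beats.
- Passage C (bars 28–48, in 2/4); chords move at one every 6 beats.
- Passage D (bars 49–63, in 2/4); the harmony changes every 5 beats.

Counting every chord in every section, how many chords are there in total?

45 chords

A: 10 bars × 6 beats = 60 beats; 4 beats/chord → 15 chords.
B: 17 bars × 4 beats = 68 beats; 4 beats/chord → 17 chords.
C: 21 bars × 2 beats = 42 beats; 6 beats/chord → 7 chords.
D: 15 bars × 2 beats = 30 beats; 5 beats/chord → 6 chords.
Total: 15 + 17 + 7 + 6 = 45.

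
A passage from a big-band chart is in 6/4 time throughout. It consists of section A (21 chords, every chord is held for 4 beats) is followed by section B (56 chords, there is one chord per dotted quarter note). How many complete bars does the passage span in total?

28 bars

A: 21 × 4 = 84 beats = 14 bars.
B: 56 × 1.5 = 84 beats = 14 bars.
Total: 14 + 14 = 28 bars.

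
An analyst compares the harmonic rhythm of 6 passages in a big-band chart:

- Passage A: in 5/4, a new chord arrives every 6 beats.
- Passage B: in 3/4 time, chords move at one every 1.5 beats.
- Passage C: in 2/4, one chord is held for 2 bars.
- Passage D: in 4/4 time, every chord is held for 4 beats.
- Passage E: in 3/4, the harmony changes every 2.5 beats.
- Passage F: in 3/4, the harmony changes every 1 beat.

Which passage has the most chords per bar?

A: 5/6 = 5/6 chords/bar.
B: 3/1.5 = 2 chords/bar.
C: 2/4 = 0.5 chords/bar.
D: 4/4 = 1 chord/bar.
E: 3/2.5 = 1.2 chords/bar.
F: 3/1 = 3 chords/bar.
Fastest is F at 3 chords/bar.

Passage F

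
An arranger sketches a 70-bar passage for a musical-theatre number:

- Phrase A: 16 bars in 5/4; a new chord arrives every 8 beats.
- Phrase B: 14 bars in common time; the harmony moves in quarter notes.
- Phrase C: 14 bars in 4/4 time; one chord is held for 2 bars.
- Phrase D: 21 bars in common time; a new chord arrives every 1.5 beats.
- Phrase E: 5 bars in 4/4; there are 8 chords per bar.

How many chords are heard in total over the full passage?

A has 80 beats and chords last 8 each, so 10 chords.
B has 56 beats and chords last 1 each, so 56 chords.
C has 56 beats and chords last 8 each, so 7 chords.
D has 84 beats and chords last 1.5 each, so 56 chords.
E has 20 beats and chords last 0.5 each, so 40 chords.
Total: 10 + 56 + 7 + 56 + 40 = 169.

169 chords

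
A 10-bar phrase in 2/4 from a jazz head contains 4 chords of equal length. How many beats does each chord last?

5 beats

10 bars × 2 beats/bar = 20 beats total.
20 beats ÷ 4 chords = 5 beats per chord.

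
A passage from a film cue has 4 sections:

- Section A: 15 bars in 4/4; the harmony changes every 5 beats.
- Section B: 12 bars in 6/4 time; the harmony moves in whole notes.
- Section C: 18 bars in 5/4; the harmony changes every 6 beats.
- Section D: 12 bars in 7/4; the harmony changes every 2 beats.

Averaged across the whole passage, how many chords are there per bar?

29/19 chords per bar

A: 15 × 4 = 60 beats ÷ 5 = 12 chords.
B: 12 × 6 = 72 beats ÷ 4 = 18 chords.
C: 18 × 5 = 90 beats ÷ 6 = 15 chords.
D: 12 × 7 = 84 beats ÷ 2 = 42 chords.
Overall: 87 chords over 57 bars → 87/57 = 29/19 chords per bar.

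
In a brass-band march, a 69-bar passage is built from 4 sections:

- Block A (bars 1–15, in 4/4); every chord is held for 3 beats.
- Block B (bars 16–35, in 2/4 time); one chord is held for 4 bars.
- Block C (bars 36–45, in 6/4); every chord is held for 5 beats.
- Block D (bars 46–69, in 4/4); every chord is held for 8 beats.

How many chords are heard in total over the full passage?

A: 15·4 = 60 beats, 60/3 = 20 chords.
B: 20·2 = 40 beats, 40/8 = 5 chords.
C: 10·6 = 60 beats, 60/5 = 12 chords.
D: 24·4 = 96 beats, 96/8 = 12 chords.
Total: 20 + 5 + 12 + 12 = 49.

49 chords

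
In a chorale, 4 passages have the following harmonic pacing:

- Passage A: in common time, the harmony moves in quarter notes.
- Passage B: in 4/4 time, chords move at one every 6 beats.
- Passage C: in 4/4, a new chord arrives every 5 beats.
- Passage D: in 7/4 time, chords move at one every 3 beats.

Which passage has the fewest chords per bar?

Passage B

A: 4/1 = 4 chords/bar.
B: 4/6 = 2/3 chords/bar.
C: 4/5 = 0.8 chords/bar.
D: 7/3 = 7/3 chords/bar.
Slowest is B at 2/3 chords/bar.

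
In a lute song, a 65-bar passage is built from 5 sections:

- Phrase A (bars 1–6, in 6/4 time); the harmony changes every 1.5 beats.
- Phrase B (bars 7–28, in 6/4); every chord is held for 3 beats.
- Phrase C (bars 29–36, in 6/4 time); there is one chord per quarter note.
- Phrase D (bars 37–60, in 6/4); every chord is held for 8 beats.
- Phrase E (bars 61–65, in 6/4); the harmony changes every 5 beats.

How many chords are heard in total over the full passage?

140 chords

A: 6·6 = 36 beats, 36/1.5 = 24 chords.
B: 22·6 = 132 beats, 132/3 = 44 chords.
C: 8·6 = 48 beats, 48/1 = 48 chords.
D: 24·6 = 144 beats, 144/8 = 18 chords.
E: 5·6 = 30 beats, 30/5 = 6 chords.
Total: 24 + 44 + 48 + 18 + 6 = 140.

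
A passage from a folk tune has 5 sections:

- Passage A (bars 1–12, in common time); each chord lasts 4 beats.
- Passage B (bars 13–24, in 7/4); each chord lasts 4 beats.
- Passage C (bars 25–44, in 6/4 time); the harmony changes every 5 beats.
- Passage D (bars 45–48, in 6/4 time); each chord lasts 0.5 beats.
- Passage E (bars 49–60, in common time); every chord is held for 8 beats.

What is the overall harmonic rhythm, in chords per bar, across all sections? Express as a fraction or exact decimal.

1.85 chords per bar

A: 12 × 4 = 48 beats ÷ 4 = 12 chords.
B: 12 × 7 = 84 beats ÷ 4 = 21 chords.
C: 20 × 6 = 120 beats ÷ 5 = 24 chords.
D: 4 × 6 = 24 beats ÷ 0.5 = 48 chords.
E: 12 × 4 = 48 beats ÷ 8 = 6 chords.
Overall: 111 chords over 60 bars → 111/60 = 1.85 chords per bar.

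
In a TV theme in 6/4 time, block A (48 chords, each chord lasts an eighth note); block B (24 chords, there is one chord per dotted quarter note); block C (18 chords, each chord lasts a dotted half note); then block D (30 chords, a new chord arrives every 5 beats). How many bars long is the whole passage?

A: 48 × 0.5 = 24 beats = 4 bars.
B: 24 × 1.5 = 36 beats = 6 bars.
C: 18 × 3 = 54 beats = 9 bars.
D: 30 × 5 = 150 beats = 25 bars.
Total: 4 + 6 + 9 + 25 = 44 bars.

44 bars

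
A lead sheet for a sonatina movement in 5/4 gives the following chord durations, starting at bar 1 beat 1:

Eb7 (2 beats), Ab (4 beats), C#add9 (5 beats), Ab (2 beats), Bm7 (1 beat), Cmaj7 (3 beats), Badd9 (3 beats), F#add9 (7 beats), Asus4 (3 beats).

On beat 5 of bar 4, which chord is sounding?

Badd9

Beat 5 of bar 4 is beat (4−1)×5 + 5 = 20 overall.
Running totals: Eb7 ends at 2, Ab ends at 6, C#add9 ends at 11, Ab ends at 13, Bm7 ends at 14, Cmaj7 ends at 17, Badd9 ends at 20.
Beat 20 falls within Badd9.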